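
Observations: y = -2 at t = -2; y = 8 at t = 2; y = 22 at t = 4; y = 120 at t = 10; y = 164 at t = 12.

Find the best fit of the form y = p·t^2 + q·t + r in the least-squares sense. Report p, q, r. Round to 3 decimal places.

Entries of MᵀM: Σt^2·t^2 = 31024, Σt^2·t = 2792, Σt^2 = 268, Σt·t = 268, Σt = 26, Σ1 = 5.
And Σt^2·y = 35992, Σt·y = 3276, Σy = 312.
MᵀM·[p, q, r]ᵀ = Mᵀy becomes [[31024, 2792, 268]; [2792, 268, 26]; [268, 26, 5]]·[p, q, r]ᵀ = [35992, 3276, 312]ᵀ.
Solving the 3×3 system (Gaussian elimination) gives p = 9629/10032, q = 619/264, r = -259/209.

p = 0.960, q = 2.345, r = -1.239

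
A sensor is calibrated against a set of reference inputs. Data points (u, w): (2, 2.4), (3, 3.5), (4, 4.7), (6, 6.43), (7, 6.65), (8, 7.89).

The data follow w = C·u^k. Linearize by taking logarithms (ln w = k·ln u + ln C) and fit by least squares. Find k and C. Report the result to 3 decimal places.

Linearized form: ln w = k·ln u + ln C. From the 6 transformed points,
Over the data: Σln u = 8.9952, Σ(ln u)² = 14.9303, Σln w = 9.4970, Σln u·ln w = 15.4450.
Normal system: [[14.9303, 8.9952]; [8.9952, 6]]·[k, ln C]ᵀ = [15.4450, 9.4970]ᵀ.
Slope k = (n·Σln u·ln w − Σln u·Σln w)/(n·Σ(ln u)² − (Σln u)²) = (6·15.4450 − 8.9952·9.4970)/8.6686 = 0.83553; ln C = (Σln w − k·Σln u)/n = 0.33020, so C = exp(0.33020) = 1.39125.

k = 0.836, C = 1.391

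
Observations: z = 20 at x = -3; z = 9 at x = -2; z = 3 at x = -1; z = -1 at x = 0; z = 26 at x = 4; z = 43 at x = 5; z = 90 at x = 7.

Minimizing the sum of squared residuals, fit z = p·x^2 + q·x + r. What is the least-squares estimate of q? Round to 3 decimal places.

q = -1.159

Compute the Gram sums: Σx^2·x^2 = 3380, Σx^2·x = 496, Σx^2 = 104, Σx·x = 104, Σx = 10, Σ1 = 7.
Moment sums: Σx^2·z = 6120, Σx·z = 868, Σz = 190.
Normal equations: [[3380, 496, 104]; [496, 104, 10]; [104, 10, 7]]·[p, q, r]ᵀ = [6120, 868, 190]ᵀ.
Row-reducing yields p = 38734/19209, q = -1172/1011, r = -7426/6403.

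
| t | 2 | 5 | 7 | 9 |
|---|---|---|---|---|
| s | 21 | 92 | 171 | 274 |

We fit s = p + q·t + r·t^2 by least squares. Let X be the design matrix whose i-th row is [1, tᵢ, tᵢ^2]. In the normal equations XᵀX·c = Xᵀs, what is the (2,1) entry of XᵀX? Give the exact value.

23

Row 2 ↔ basis t, column 1 ↔ basis 1, so (XᵀX)_{2,1} = Σᵢ t = (2)·(1) + (5)·(1) + (7)·(1) + (9)·(1) = 23.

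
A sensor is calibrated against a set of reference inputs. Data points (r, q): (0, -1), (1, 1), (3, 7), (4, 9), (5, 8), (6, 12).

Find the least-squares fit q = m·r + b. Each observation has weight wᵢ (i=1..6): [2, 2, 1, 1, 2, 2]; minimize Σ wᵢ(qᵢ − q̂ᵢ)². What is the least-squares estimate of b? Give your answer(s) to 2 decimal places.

With design matrix M, MᵀWM = [[149, 31]; [31, 10]] and MᵀWq = [283, 56]ᵀ.
Eliminating b: 10·(row 1) − 31·(row 2) gives 529·m = 10·283 − 31·56 = 1094, so m = 1094/529.
Then b = (56 − 31·(1094/529))/10 = -429/529.

b = -0.81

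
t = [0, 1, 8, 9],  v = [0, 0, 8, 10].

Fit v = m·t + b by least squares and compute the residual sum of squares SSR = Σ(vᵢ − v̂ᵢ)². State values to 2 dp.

Compute the Gram sums: Σt·t = 146, Σt = 18, Σ1 = 4.
For Aᵀv: Σt·v = 154, Σv = 18.
Δ = 146·4 − 18² = 260.
m = (154·4 − 18·18)/260 = 73/65; b = (146·18 − 18·154)/260 = -36/65.
Residuals: 36/65, -37/65, -28/65, 29/65; SSR = 66/65.

SSR = 1.02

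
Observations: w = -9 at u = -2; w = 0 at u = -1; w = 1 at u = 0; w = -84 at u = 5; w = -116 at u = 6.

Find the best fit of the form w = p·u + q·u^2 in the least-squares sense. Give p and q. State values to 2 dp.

Forming AᵀA = [[66, 332]; [332, 1938]] and Aᵀw = [-1098, -6312]ᵀ gives AᵀA·[p, q]ᵀ = Aᵀw.
Determinant 66·1938 − 332² = 17684.
p = ((-1098)·1938 − 332·(-6312))/17684 = -8085/4421; q = (66·(-6312) − 332·(-1098))/17684 = -13014/4421.

p = -1.83, q = -2.94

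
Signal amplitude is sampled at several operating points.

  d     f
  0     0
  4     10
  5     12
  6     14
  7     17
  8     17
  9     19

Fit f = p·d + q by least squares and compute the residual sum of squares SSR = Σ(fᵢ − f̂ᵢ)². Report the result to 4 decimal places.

SSR = 4.8750

With design matrix A, AᵀA = [[271, 39]; [39, 7]] and Aᵀf = [610, 89]ᵀ.
Δ = 271·7 − 39² = 376.
p = (610·7 − 39·89)/376 = 17/8; q = (271·89 − 39·610)/376 = 7/8.
Residuals: -7/8, 5/8, 1/2, 3/8, 5/4, -7/8, -1; SSR = 39/8.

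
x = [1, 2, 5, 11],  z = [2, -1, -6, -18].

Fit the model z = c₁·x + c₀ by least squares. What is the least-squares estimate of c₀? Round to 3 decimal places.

The normal system MᵀM·[c₁, c₀]ᵀ = Mᵀz is [[151, 19]; [19, 4]]·[c₁, c₀]ᵀ = [-228, -23]ᵀ.
Determinant 151·4 − 19² = 243.
c₁ = ((-228)·4 − 19·(-23))/243 = -475/243; c₀ = (151·(-23) − 19·(-228))/243 = 859/243.

c₀ = 3.535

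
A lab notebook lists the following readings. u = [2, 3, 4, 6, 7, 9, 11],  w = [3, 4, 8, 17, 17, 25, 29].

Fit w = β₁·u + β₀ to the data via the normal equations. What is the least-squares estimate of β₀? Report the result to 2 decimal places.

The normal equations are: 316·β₁ + 42·β₀ = 815;  42·β₁ + 7·β₀ = 103.
(Σu·u = 316, Σu = 42, Σ1 = 7, Σu·w = 815, Σw = 103.)
Determinant 316·7 − 42² = 448.
β₁ = (815·7 − 42·103)/448 = 197/64; β₀ = (316·103 − 42·815)/448 = -841/224.

β₀ = -3.75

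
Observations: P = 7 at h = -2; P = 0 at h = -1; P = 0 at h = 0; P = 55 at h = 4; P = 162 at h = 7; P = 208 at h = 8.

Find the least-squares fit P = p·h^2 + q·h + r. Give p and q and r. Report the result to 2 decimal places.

Compute the Gram sums: Σh^2·h^2 = 6770, Σh^2·h = 910, Σh^2 = 134, Σh·h = 134, Σh = 16, Σ1 = 6.
And Σh^2·P = 22158, Σh·P = 3004, ΣP = 432.
Inverting the 3×3 Gram matrix, [p, q, r]ᵀ = [89281/29667, 61321/29667, -7147/9889]ᵀ.

p = 3.01, q = 2.07, r = -0.72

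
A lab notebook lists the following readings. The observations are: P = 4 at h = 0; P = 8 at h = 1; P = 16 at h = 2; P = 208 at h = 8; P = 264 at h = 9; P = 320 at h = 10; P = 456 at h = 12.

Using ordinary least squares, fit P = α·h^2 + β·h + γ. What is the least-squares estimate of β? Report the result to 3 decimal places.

β = 1.480

The normal equations are: 41410·α + 3978·β + 394·γ = 132432;  3978·α + 394·β + 42·γ = 12752;  394·α + 42·β + 7·γ = 1276.
Solving the 3×3 system (Gaussian elimination) gives α = 167072/55191, β = 27228/18397, γ = 166660/55191.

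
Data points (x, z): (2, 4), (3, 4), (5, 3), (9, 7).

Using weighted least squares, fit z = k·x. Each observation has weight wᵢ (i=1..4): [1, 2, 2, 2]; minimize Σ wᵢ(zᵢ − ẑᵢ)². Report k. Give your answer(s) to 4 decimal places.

k = 0.8034

The normal system AᵀWA·[k]ᵀ = AᵀWz is [[234]]·[k]ᵀ = [188]ᵀ.
Hence k = 188 / 234 ≈ 0.803419.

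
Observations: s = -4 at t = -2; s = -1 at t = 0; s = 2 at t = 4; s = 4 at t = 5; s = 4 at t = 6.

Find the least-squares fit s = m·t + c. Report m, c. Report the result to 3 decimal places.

Normal-equation sums: Σt·t = 81, Σt = 13, Σ1 = 5.
Right-hand side: Σt·s = 60, Σs = 5.
XᵀX·[m, c]ᵀ = Xᵀs becomes [[81, 13]; [13, 5]]·[m, c]ᵀ = [60, 5]ᵀ.
det = 81·5 − 13² = 236.
m = (60·5 − 13·5)/236 = 235/236; c = (81·5 − 13·60)/236 = -375/236.

m = 0.996, c = -1.589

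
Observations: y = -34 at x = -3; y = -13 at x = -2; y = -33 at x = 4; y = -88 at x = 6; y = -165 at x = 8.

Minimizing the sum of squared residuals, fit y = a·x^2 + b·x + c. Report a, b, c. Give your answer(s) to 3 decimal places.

Entries of MᵀM: Σx^2·x^2 = 5745, Σx^2·x = 757, Σx^2 = 129, Σx·x = 129, Σx = 13, Σ1 = 5.
For Mᵀy: Σx^2·y = -14614, Σx·y = -1852, Σy = -333.
So MᵀM·[a, b, c]ᵀ = Mᵀy: [[5745, 757, 129]; [757, 129, 13]; [129, 13, 5]]·[a, b, c]ᵀ = [-14614, -1852, -333]ᵀ.
Row-reducing yields a = -5793/1924, b = 24325/8177, c = 109477/32708.

a = -3.011, b = 2.975, c = 3.347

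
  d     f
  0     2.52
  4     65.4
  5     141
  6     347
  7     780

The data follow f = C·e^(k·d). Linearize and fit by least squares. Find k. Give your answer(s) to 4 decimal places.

Linearized form: ln f = k·d + ln C. From the 5 transformed points,
Σd = 22.0000, Σ(d)² = 126.0000, Σln f = 22.5622, Σd·ln f = 123.1769.
Equations: 126.0000·k + 22.0000·ln C = 123.1769;  22.0000·k + 5·ln C = 22.5622.
Δ = 126.0000·5 − (22.0000)² = 146.0000; k = (123.1769·5 − 22.0000·22.5622)/146.0000 = 0.81861, ln C = (126.0000·22.5622 − 22.0000·123.1769)/146.0000 = 0.91055.

k = 0.8186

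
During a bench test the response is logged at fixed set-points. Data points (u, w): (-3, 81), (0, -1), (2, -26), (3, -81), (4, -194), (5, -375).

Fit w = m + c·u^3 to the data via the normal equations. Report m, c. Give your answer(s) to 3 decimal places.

m = -0.878, c = -2.999

The normal equations are: 6·m + 197·c = -596;  197·m + 21243·c = -63873.
(Σ1 = 6, Σu^3 = 197, Σu^3·u^3 = 21243, Σw = -596, Σu^3·w = -63873.)
Eliminating c: 21243·(row 1) − 197·(row 2) gives 88649·m = 21243·(-596) − 197·(-63873) = -77847, so m = -7077/8059.
Then c = ((-63873) − 197·(-7077/8059))/21243 = -24166/8059.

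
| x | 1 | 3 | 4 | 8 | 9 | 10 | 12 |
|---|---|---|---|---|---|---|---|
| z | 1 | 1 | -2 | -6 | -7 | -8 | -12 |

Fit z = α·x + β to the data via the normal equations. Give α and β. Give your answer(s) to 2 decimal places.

α = -1.18, β = 3.22

Normal-equation sums: Σx·x = 415, Σx = 47, Σ1 = 7.
Right-hand side: Σx·z = -339, Σz = -33.
Normal equations: [[415, 47]; [47, 7]]·[α, β]ᵀ = [-339, -33]ᵀ.
det = 415·7 − 47² = 696.
α = ((-339)·7 − 47·(-33))/696 = -137/116; β = (415·(-33) − 47·(-339))/696 = 373/116.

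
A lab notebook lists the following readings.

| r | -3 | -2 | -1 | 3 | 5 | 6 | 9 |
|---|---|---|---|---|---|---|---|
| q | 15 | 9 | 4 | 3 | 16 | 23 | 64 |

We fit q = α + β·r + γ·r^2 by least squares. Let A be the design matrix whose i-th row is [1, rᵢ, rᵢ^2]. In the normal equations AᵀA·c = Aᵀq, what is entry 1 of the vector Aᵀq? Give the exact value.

Entry 1 ↔ basis 1, so (Aᵀq)_{1} = Σᵢ qᵢ = (1)·(15) + (1)·(9) + (1)·(4) + (1)·(3) + (1)·(16) + (1)·(23) + (1)·(64) = 134.

134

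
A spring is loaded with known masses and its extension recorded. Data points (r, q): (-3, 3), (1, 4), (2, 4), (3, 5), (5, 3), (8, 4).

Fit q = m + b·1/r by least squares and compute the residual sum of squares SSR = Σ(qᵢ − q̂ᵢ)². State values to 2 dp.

SSR = 2.22

Entries of MᵀM: Σ1 = 6, Σ1/r = 73/40, Σ1/r·1/r = 22001/14400.
Moment sums: Σq = 23, Σ1/r·q = 233/30.
Eliminating b: (22001/14400)·(row 1) − (73/40)·(row 2) gives (5603/960)·m = (22001/14400)·23 − (73/40)·(233/30) = 60383/2880, so m = 60383/16809.
Then b = ((233/30) − (73/40)·(60383/16809))/(22001/14400) = 4440/5603.
Residuals: -5516/16809, -6467/16809, 193/16809, 19222/16809, -12620/16809, 5188/16809; SSR = 37358/16809.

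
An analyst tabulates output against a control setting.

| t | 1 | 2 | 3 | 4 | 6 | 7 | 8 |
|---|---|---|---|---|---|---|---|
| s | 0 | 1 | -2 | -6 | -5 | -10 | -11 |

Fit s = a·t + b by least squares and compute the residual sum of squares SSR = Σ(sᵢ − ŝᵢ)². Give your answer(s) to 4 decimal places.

SSR = 14.4418

From the data, Σt·t = 179, Σt = 31, Σ1 = 7.
And Σt·s = -216, Σs = -33.
So AᵀA·[a, b]ᵀ = Aᵀs: [[179, 31]; [31, 7]]·[a, b]ᵀ = [-216, -33]ᵀ.
det = 179·7 − 31² = 292.
a = ((-216)·7 − 31·(-33))/292 = -489/292; b = (179·(-33) − 31·(-216))/292 = 789/292.
Residuals: -75/73, 481/292, 47/146, -585/292, 685/292, -143/146, -89/292; SSR = 4217/292.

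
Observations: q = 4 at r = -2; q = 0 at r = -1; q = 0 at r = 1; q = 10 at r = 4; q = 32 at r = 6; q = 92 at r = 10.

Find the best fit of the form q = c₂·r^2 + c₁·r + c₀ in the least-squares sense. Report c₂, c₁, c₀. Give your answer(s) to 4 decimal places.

From the data, Σr^2·r^2 = 11570, Σr^2·r = 1272, Σr^2 = 158, Σr·r = 158, Σr = 18, Σ1 = 6.
And Σr^2·q = 10528, Σr·q = 1144, Σq = 138.
So XᵀX·[c₂, c₁, c₀]ᵀ = Xᵀq: [[11570, 1272, 158]; [1272, 158, 18]; [158, 18, 6]]·[c₂, c₁, c₀]ᵀ = [10528, 1144, 138]ᵀ.
Row-reducing yields c₂ = 100827/100325, c₁ = -69449/100325, c₀ = -139289/100325.

c₂ = 1.0050, c₁ = -0.6922, c₀ = -1.3884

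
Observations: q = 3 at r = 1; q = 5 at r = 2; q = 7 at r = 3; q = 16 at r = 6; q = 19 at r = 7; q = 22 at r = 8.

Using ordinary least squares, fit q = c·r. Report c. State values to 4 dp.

c = 2.6933

Forming AᵀA = [[163]] and Aᵀq = [439]ᵀ gives AᵀA·[c]ᵀ = Aᵀq.
c = 439/163 = 2.69325.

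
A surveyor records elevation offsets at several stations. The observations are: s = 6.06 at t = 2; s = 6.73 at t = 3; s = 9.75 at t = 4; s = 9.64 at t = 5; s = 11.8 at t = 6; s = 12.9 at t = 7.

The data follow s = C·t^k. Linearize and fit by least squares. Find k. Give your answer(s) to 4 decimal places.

With ln sᵢ as the transformed response and ln tᵢ as the regressor:
Σln t = 8.5252, Σ(ln t)² = 13.1965, Σln s = 13.2768, Σln t·ln s = 19.5456.
Equations: 13.1965·k + 8.5252·ln C = 19.5456;  8.5252·k + 6·ln C = 13.2768.
Slope k = (n·Σln t·ln s − Σln t·Σln s)/(n·Σ(ln t)² − (Σln t)²) = (6·19.5456 − 8.5252·13.2768)/6.5005 = 0.62872; ln C = (Σln s − k·Σln t)/n = 1.31948.

k = 0.6287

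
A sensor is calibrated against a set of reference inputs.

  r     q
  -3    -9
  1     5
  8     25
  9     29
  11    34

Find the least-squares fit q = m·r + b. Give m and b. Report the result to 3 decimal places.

Compute the Gram sums: Σr·r = 276, Σr = 26, Σ1 = 5.
And Σr·q = 867, Σq = 84.
Eliminating b: 5·(row 1) − 26·(row 2) gives 704·m = 5·867 − 26·84 = 2151, so m = 2151/704.
Then b = (84 − 26·(2151/704))/5 = 321/352.

m = 3.055, b = 0.912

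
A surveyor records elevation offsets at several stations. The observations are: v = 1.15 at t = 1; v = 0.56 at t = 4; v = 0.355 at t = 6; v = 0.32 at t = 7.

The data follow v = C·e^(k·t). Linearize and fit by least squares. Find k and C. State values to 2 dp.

Let Y = ln v. Fitting Y = k·t + ln C by least squares:
Σt = 18.0000, Σ(t)² = 102.0000, Σln v = -2.6151, Σt·ln v = -16.3694.
Normal system: [[102.0000, 18.0000]; [18.0000, 4]]·[k, ln C]ᵀ = [-16.3694, -2.6151]ᵀ.
Solving (det = 84.0000): k = -0.21911, ln C = 0.33221, so C = exp(0.33221) = 1.39405.

k = -0.22, C = 1.39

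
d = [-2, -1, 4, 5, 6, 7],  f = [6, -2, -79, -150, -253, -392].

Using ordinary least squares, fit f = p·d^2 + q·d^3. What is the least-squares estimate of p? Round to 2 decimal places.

p = -0.90

Entries of MᵀM: Σd^2·d^2 = 4595, Σd^2·d^3 = 28699, Σd^3·d^3 = 184091.
And Σd^2·f = -33308, Σd^3·f = -212956.
Δ = 4595·184091 − 28699² = 22265544.
p = ((-33308)·184091 − 28699·(-212956))/22265544 = -836616/927731; q = (4595·(-212956) − 28699·(-33308))/22265544 = -942772/927731.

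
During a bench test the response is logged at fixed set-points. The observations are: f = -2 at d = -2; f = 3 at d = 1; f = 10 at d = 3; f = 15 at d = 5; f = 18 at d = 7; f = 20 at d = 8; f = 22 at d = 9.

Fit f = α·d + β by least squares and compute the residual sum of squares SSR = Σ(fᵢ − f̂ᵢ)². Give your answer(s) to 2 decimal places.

SSR = 5.84

Sums needed: Σd·d = 233, Σd = 31, Σ1 = 7.
And Σd·f = 596, Σf = 86.
MᵀM·[α, β]ᵀ = Mᵀf becomes [[233, 31]; [31, 7]]·[α, β]ᵀ = [596, 86]ᵀ.
Δ = 233·7 − 31² = 670.
α = (596·7 − 31·86)/670 = 753/335; β = (233·86 − 31·596)/670 = 781/335.
Residuals: 11/67, -529/335, 62/67, 479/335, -22/335, -21/67, -188/335; SSR = 1956/335.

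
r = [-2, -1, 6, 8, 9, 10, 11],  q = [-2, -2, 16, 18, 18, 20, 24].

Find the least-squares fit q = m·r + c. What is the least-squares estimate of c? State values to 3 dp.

Normal-equation sums: Σr·r = 407, Σr = 41, Σ1 = 7.
Right-hand side: Σr·q = 872, Σq = 92.
Normal equations: [[407, 41]; [41, 7]]·[m, c]ᵀ = [872, 92]ᵀ.
Δ = 407·7 − 41² = 1168.
m = (872·7 − 41·92)/1168 = 583/292; c = (407·92 − 41·872)/1168 = 423/292.

c = 1.449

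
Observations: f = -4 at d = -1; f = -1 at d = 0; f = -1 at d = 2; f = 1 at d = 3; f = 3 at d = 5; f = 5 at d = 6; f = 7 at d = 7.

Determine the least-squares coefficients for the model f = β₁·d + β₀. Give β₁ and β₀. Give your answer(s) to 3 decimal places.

Setting ∂/∂β₁ … = 0 gives: 124·β₁ + 22·β₀ = 99;  22·β₁ + 7·β₀ = 10.
(Σd·d = 124, Σd = 22, Σ1 = 7, Σd·f = 99, Σf = 10.)
Determinant 124·7 − 22² = 384.
β₁ = (99·7 − 22·10)/384 = 473/384; β₀ = (124·10 − 22·99)/384 = -469/192.

β₁ = 1.232, β₀ = -2.443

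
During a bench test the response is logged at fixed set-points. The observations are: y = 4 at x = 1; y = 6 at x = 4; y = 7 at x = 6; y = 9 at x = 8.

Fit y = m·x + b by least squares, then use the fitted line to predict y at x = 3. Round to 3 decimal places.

ŷ = 5.290

From the data, Σx·x = 117, Σx = 19, Σ1 = 4.
For Aᵀy: Σx·y = 142, Σy = 26.
Δ = 117·4 − 19² = 107.
m = (142·4 − 19·26)/107 = 74/107; b = (117·26 − 19·142)/107 = 344/107.
At x = 3: ŷ = (74/107)·(3) + (344/107)·(1) = 566/107.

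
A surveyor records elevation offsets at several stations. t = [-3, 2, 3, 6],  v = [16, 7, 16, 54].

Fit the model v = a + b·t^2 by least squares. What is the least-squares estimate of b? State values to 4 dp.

b = 1.4400

Compute the Gram sums: Σ1 = 4, Σt^2 = 58, Σt^2·t^2 = 1474.
Moment sums: Σv = 93, Σt^2·v = 2260.
So XᵀX·[a, b]ᵀ = Xᵀv: [[4, 58]; [58, 1474]]·[a, b]ᵀ = [93, 2260]ᵀ.
det = 4·1474 − 58² = 2532.
a = (93·1474 − 58·2260)/2532 = 3001/1266; b = (4·2260 − 58·93)/2532 = 1823/1266.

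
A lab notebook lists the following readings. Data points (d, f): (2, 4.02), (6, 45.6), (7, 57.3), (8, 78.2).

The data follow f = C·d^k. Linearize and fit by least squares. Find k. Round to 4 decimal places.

Taking logs, ln f = k·ln d + ln C, so regress ln f on ln d.
Σln d = 6.5103, Σ(ln d)² = 11.8015, Σln f = 13.6188, Σln d·ln f = 24.7512.
Normal system: [[11.8015, 6.5103]; [6.5103, 4]]·[k, ln C]ᵀ = [24.7512, 13.6188]ᵀ.
Solving (det = 4.8225): k = 2.14475, ln C = -0.08603.

k = 2.1448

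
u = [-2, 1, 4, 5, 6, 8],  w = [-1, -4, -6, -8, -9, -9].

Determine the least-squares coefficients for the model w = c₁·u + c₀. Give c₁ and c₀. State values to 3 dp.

Compute the Gram sums: Σu·u = 146, Σu = 22, Σ1 = 6.
For Aᵀw: Σu·w = -192, Σw = -37.
Eliminating c₀: 6·(row 1) − 22·(row 2) gives 392·c₁ = 6·(-192) − 22·(-37) = -338, so c₁ = -169/196.
Then c₀ = ((-37) − 22·(-169/196))/6 = -589/196.

c₁ = -0.862, c₀ = -3.005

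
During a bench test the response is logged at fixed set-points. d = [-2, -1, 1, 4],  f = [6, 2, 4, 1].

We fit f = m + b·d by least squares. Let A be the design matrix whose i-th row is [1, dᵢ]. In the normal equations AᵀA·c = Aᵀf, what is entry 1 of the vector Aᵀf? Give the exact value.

Entry 1 ↔ basis 1, so (Aᵀf)_{1} = Σᵢ fᵢ = (1)·(6) + (1)·(2) + (1)·(4) + (1)·(1) = 13.

13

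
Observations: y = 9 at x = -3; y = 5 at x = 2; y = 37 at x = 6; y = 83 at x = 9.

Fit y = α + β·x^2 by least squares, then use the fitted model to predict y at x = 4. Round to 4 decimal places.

ŷ = 16.6814

Compute the Gram sums: Σ1 = 4, Σx^2 = 130, Σx^2·x^2 = 7954.
For Mᵀy: Σy = 134, Σx^2·y = 8156.
So MᵀM·[α, β]ᵀ = Mᵀy: [[4, 130]; [130, 7954]]·[α, β]ᵀ = [134, 8156]ᵀ.
Eliminating β: 7954·(row 1) − 130·(row 2) gives 14916·α = 7954·134 − 130·8156 = 5556, so α = 463/1243.
Then β = (8156 − 130·(463/1243))/7954 = 1267/1243.
At x = 4: ŷ = (463/1243)·(1) + (1267/1243)·(16) = 1885/113.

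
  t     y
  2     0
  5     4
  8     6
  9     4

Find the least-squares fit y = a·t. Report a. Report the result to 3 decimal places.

a = 0.598

Normal-equation sums: Σt·t = 174.
Moment sums: Σt·y = 104.
Normal equations: [[174]]·[a]ᵀ = [104]ᵀ.
a = 104/174 = 0.597701.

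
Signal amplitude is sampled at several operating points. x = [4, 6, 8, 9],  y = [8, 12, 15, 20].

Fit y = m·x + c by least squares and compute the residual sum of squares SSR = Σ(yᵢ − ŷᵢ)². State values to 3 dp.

SSR = 4.034

Setting ∂/∂m … = 0 gives: 197·m + 27·c = 404;  27·m + 4·c = 55.
det = 197·4 − 27² = 59.
m = (404·4 − 27·55)/59 = 131/59; c = (197·55 − 27·404)/59 = -73/59.
Residuals: 21/59, -5/59, -90/59, 74/59; SSR = 238/59.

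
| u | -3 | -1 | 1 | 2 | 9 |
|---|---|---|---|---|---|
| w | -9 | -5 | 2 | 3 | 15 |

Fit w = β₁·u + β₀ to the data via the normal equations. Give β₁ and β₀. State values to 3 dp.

Sums needed: Σu·u = 96, Σu = 8, Σ1 = 5.
Right-hand side: Σu·w = 175, Σw = 6.
So MᵀM·[β₁, β₀]ᵀ = Mᵀw: [[96, 8]; [8, 5]]·[β₁, β₀]ᵀ = [175, 6]ᵀ.
Eliminating β₀: 5·(row 1) − 8·(row 2) gives 416·β₁ = 5·175 − 8·6 = 827, so β₁ = 827/416.
Then β₀ = (6 − 8·(827/416))/5 = -103/52.

β₁ = 1.988, β₀ = -1.981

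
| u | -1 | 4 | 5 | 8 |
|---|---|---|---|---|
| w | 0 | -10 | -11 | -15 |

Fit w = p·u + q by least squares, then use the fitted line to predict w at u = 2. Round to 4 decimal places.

ŵ = -5.6190

Sums needed: Σu·u = 106, Σu = 16, Σ1 = 4.
And Σu·w = -215, Σw = -36.
Normal equations: [[106, 16]; [16, 4]]·[p, q]ᵀ = [-215, -36]ᵀ.
Determinant 106·4 − 16² = 168.
p = ((-215)·4 − 16·(-36))/168 = -71/42; q = (106·(-36) − 16·(-215))/168 = -47/21.
At u = 2: ŵ = (-71/42)·(2) + (-47/21)·(1) = -118/21.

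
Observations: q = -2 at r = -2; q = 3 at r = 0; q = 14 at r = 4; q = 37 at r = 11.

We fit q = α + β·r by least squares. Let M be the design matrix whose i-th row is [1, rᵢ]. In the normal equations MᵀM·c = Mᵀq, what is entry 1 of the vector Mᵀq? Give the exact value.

52

Entry 1 ↔ basis 1, so (Mᵀq)_{1} = Σᵢ qᵢ = (1)·(-2) + (1)·(3) + (1)·(14) + (1)·(37) = 52.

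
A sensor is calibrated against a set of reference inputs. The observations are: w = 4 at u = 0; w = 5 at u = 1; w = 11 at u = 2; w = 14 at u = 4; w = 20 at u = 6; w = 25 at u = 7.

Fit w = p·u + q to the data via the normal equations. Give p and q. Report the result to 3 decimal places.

Sums needed: Σu·u = 106, Σu = 20, Σ1 = 6.
Moment sums: Σu·w = 378, Σw = 79.
Eliminating q: 6·(row 1) − 20·(row 2) gives 236·p = 6·378 − 20·79 = 688, so p = 172/59.
Then q = (79 − 20·(172/59))/6 = 407/118.

p = 2.915, q = 3.449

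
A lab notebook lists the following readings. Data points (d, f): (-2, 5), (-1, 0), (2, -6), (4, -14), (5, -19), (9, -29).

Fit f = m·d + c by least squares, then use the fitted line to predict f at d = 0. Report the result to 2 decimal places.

f̂ = -1.76

AᵀA·[m, c]ᵀ = Aᵀf reads: 131·m + 17·c = -434;  17·m + 6·c = -63.
Eliminating c: 6·(row 1) − 17·(row 2) gives 497·m = 6·(-434) − 17·(-63) = -1533, so m = -219/71.
Then c = ((-63) − 17·(-219/71))/6 = -125/71.
At d = 0: f̂ = (-219/71)·(0) + (-125/71)·(1) = -125/71.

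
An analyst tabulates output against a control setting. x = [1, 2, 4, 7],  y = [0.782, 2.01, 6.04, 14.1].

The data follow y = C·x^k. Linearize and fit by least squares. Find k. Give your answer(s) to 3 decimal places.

Taking logs, ln y = k·ln x + ln C, so regress ln y on ln x.
Σln x = 4.0254, Σ(ln x)² = 6.1888, Σln y = 4.8968, Σln x·ln y = 8.1262.
Normal system: [[6.1888, 4.0254]; [4.0254, 4]]·[k, ln C]ᵀ = [8.1262, 4.8968]ᵀ.
Solving (det = 8.5519): k = 1.49600, ln C = -0.28128.

k = 1.496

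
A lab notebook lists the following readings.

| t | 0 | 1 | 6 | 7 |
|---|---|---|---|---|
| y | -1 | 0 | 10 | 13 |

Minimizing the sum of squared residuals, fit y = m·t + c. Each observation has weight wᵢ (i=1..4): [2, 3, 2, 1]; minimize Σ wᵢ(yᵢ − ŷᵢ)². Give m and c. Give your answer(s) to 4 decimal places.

m = 1.9803, c = -1.5709

Entries of XᵀWX: Σwᵢ·t·t = 124, Σwᵢ·t = 22, Σwᵢ·1 = 8.
For XᵀWy: Σwᵢ·t·y = 211, Σwᵢ·y = 31.
det = 124·8 − 22² = 508.
m = (211·8 − 22·31)/508 = 503/254; c = (124·31 − 22·211)/508 = -399/254.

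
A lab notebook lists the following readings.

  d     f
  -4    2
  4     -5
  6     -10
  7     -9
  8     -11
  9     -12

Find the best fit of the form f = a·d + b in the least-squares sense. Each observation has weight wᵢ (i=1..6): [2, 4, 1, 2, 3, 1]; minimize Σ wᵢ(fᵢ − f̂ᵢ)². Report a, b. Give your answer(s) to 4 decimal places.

a = -1.0905, b = -1.7292

From the data, Σwᵢ·d·d = 503, Σwᵢ·d = 61, Σwᵢ·1 = 13.
For XᵀWf: Σwᵢ·d·f = -654, Σwᵢ·f = -89.
Normal equations: [[503, 61]; [61, 13]]·[a, b]ᵀ = [-654, -89]ᵀ.
Determinant 503·13 − 61² = 2818.
a = ((-654)·13 − 61·(-89))/2818 = -3073/2818; b = (503·(-89) − 61·(-654))/2818 = -4873/2818.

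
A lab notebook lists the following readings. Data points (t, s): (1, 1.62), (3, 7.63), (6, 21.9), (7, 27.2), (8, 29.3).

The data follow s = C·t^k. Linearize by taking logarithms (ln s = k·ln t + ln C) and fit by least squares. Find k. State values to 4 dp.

Let Y = ln s. Fitting Y = k·ln t + ln C by least squares:
Σln t = 6.9157, Σ(ln t)² = 12.5280, Σln s = 12.2818, Σln t·ln s = 21.2140.
Normal system: [[12.5280, 6.9157]; [6.9157, 5]]·[k, ln C]ᵀ = [21.2140, 12.2818]ᵀ.
Slope k = (n·Σln t·ln s − Σln t·Σln s)/(n·Σ(ln t)² − (Σln t)²) = (5·21.2140 − 6.9157·12.2818)/14.8127 = 1.42663; ln C = (Σln s − k·Σln t)/n = 0.48312.

k = 1.4266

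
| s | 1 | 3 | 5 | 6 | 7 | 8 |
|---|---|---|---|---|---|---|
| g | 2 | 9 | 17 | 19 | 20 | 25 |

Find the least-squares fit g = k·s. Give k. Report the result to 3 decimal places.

Forming AᵀA = [[184]] and Aᵀg = [568]ᵀ gives AᵀA·[k]ᵀ = Aᵀg.
k = 568/184 = 3.08696.

k = 3.087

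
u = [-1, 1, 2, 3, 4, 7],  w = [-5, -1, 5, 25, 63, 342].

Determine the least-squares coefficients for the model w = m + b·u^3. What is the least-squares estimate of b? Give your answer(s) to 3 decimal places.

b = 1.005

From the data, Σ1 = 6, Σu^3 = 442, Σu^3·u^3 = 122540.
Moment sums: Σw = 429, Σu^3·w = 122057.
Normal equations: [[6, 442]; [442, 122540]]·[m, b]ᵀ = [429, 122057]ᵀ.
Δ = 6·122540 − 442² = 539876.
m = (429·122540 − 442·122057)/539876 = -689767/269938; b = (6·122057 − 442·429)/539876 = 135681/134969.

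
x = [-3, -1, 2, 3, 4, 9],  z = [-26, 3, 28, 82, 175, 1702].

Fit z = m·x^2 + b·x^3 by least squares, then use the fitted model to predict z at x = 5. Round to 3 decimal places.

Setting ∂/∂m … = 0 gives: 6996·m + 60104·b = 141281;  60104·m + 537060·b = 1255095.
(Σx^2·x^2 = 6996, Σx^2·x^3 = 60104, Σx^3·x^3 = 537060, Σx^2·z = 141281, Σx^3·z = 1255095.)
Eliminating b: 537060·(row 1) − 60104·(row 2) gives 144780944·m = 537060·141281 − 60104·1255095 = 440143980, so m = 110035995/36195236.
Then b = (1255095 − 60104·(110035995/36195236))/537060 = 6570259/3290476.
At x = 5: ẑ = (110035995/36195236)·(25) + (6570259/3290476)·(125) = 2946251500/9048809.

ẑ = 325.596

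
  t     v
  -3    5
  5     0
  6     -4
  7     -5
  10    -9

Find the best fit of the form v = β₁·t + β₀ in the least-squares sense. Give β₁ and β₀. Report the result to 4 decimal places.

β₁ = -1.0532, β₀ = 2.6660

Compute the Gram sums: Σt·t = 219, Σt = 25, Σ1 = 5.
For Mᵀv: Σt·v = -164, Σv = -13.
MᵀM·[β₁, β₀]ᵀ = Mᵀv becomes [[219, 25]; [25, 5]]·[β₁, β₀]ᵀ = [-164, -13]ᵀ.
det = 219·5 − 25² = 470.
β₁ = ((-164)·5 − 25·(-13))/470 = -99/94; β₀ = (219·(-13) − 25·(-164))/470 = 1253/470.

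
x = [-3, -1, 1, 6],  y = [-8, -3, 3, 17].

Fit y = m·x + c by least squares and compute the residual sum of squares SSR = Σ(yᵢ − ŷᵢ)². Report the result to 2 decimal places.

SSR = 0.19

From the data, Σx·x = 47, Σx = 3, Σ1 = 4.
And Σx·y = 132, Σy = 9.
Normal equations: [[47, 3]; [3, 4]]·[m, c]ᵀ = [132, 9]ᵀ.
Eliminating c: 4·(row 1) − 3·(row 2) gives 179·m = 4·132 − 3·9 = 501, so m = 501/179.
Then c = (9 − 3·(501/179))/4 = 27/179.
Residuals: 44/179, -63/179, 9/179, 10/179; SSR = 34/179.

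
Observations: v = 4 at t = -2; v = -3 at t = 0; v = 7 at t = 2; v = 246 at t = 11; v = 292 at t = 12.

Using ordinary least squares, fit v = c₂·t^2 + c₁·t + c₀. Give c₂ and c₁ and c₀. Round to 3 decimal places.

c₂ = 1.984, c₁ = 0.759, c₀ = -2.616

With design matrix M, MᵀM = [[35409, 3059, 273]; [3059, 273, 23]; [273, 23, 5]] and Mᵀv = [71858, 6216, 546]ᵀ.
Inverting the 3×3 Gram matrix, [c₂, c₁, c₀]ᵀ = [109495/55189, 83741/110378, -288785/110378]ᵀ.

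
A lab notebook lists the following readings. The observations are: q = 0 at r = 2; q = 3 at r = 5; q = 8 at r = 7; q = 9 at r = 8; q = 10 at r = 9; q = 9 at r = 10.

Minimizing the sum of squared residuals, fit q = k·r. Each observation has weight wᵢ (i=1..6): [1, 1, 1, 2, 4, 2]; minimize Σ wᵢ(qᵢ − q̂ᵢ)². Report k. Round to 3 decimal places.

The normal equations are: 730·k = 755.
k = 755/730 = 1.03425.

k = 1.034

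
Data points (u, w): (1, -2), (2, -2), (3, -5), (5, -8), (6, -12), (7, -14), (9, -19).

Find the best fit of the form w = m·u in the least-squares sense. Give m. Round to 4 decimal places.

Setting ∂/∂m … = 0 gives: 205·m = -402.
(Σu·u = 205, Σu·w = -402.)
Hence m = -402 / 205 ≈ -1.96098.

m = -1.9610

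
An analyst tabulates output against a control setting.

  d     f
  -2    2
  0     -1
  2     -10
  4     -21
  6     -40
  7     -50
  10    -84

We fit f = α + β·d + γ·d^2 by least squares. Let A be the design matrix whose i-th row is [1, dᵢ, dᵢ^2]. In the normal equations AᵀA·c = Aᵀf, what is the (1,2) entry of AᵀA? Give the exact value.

Row 1 ↔ basis 1, column 2 ↔ basis d, so (AᵀA)_{1,2} = Σᵢ d = (1)·(-2) + (1)·(0) + (1)·(2) + (1)·(4) + (1)·(6) + (1)·(7) + (1)·(10) = 27.

27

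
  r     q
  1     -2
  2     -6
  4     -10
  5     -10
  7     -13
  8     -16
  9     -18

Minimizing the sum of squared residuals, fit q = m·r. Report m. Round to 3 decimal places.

The normal system XᵀX·[m]ᵀ = Xᵀq is [[240]]·[m]ᵀ = [-485]ᵀ.
Hence m = -485 / 240 ≈ -2.02083.

m = -2.021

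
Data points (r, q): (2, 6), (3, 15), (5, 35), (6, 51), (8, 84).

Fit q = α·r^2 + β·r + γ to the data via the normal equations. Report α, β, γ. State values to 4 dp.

The normal system XᵀX·[α, β, γ]ᵀ = Xᵀq is [[6114, 888, 138]; [888, 138, 24]; [138, 24, 5]]·[α, β, γ]ᵀ = [8246, 1210, 191]ᵀ.
Inverting the 3×3 Gram matrix, [α, β, γ]ᵀ = [232/231, 225/77, -39/11]ᵀ.

α = 1.0043, β = 2.9221, γ = -3.5455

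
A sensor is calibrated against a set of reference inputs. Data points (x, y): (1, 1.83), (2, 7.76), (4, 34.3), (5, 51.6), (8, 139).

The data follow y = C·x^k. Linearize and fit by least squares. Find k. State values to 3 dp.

Let Y = ln y. Fitting Y = k·ln x + ln C by least squares:
AᵀA = [[9.3166, 5.7683]; [5.7683, 5]], rhs = [22.9288, 15.0664]ᵀ  (here Σln x = 5.7683, Σ(ln x)² = 9.3166, Σln y = 15.0664, Σln x·ln y = 22.9288).
Slope k = (n·Σln x·ln y − Σln x·Σln y)/(n·Σ(ln x)² − (Σln x)²) = (5·22.9288 − 5.7683·15.0664)/13.3096 = 2.08390; ln C = (Σln y − k·Σln x)/n = 0.60917.

k = 2.084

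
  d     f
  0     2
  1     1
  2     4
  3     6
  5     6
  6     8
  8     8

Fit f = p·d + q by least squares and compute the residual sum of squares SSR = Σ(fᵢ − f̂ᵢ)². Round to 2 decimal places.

From the data, Σd·d = 139, Σd = 25, Σ1 = 7.
Moment sums: Σd·f = 169, Σf = 35.
So AᵀA·[p, q]ᵀ = Aᵀf: [[139, 25]; [25, 7]]·[p, q]ᵀ = [169, 35]ᵀ.
Δ = 139·7 − 25² = 348.
p = (169·7 − 25·35)/348 = 77/87; q = (139·35 − 25·169)/348 = 160/87.
Residuals: 14/87, -50/29, 34/87, 131/87, -23/87, 74/87, -80/87; SSR = 614/87.

SSR = 7.06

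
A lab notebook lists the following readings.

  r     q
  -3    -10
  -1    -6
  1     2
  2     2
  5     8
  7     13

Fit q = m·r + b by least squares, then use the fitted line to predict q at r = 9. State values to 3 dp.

q̂ = 17.794

Sums needed: Σr·r = 89, Σr = 11, Σ1 = 6.
And Σr·q = 173, Σq = 9.
Eliminating b: 6·(row 1) − 11·(row 2) gives 413·m = 6·173 − 11·9 = 939, so m = 939/413.
Then b = (9 − 11·(939/413))/6 = -1102/413.
At r = 9: q̂ = (939/413)·(9) + (-1102/413)·(1) = 7349/413.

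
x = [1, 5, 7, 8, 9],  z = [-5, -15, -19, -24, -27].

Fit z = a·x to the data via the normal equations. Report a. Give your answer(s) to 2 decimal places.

The normal system AᵀA·[a]ᵀ = Aᵀz is [[220]]·[a]ᵀ = [-648]ᵀ.
a = (-648)/220 = -2.94545.

a = -2.95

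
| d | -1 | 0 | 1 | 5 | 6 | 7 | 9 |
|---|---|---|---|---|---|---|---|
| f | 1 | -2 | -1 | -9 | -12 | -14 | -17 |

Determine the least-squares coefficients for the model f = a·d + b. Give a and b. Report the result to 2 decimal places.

Entries of MᵀM: Σd·d = 193, Σd = 27, Σ1 = 7.
Right-hand side: Σd·f = -370, Σf = -54.
So MᵀM·[a, b]ᵀ = Mᵀf: [[193, 27]; [27, 7]]·[a, b]ᵀ = [-370, -54]ᵀ.
Δ = 193·7 − 27² = 622.
a = ((-370)·7 − 27·(-54))/622 = -566/311; b = (193·(-54) − 27·(-370))/622 = -216/311.

a = -1.82, b = -0.69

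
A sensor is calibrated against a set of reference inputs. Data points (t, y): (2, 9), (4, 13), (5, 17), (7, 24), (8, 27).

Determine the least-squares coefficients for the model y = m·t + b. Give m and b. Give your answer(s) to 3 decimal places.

Sums needed: Σt·t = 158, Σt = 26, Σ1 = 5.
For Mᵀy: Σt·y = 539, Σy = 90.
Eliminating b: 5·(row 1) − 26·(row 2) gives 114·m = 5·539 − 26·90 = 355, so m = 355/114.
Then b = (90 − 26·(355/114))/5 = 103/57.

m = 3.114, b = 1.807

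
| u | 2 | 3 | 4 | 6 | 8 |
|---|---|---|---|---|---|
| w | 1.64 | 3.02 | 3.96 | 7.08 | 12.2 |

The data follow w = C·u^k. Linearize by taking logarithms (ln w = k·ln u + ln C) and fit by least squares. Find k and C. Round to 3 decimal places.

With ln wᵢ as the transformed response and ln uᵢ as the regressor:
AᵀA = [[11.1437, 7.0493]; [7.0493, 5]], rhs = [12.1736, 7.4349]ᵀ  (here Σln u = 7.0493, Σ(ln u)² = 11.1437, Σln w = 7.4349, Σln u·ln w = 12.1736).
Δ = 11.1437·5 − (7.0493)² = 6.0265; k = (12.1736·5 − 7.0493·7.4349)/6.0265 = 1.40337, ln C = (11.1437·7.4349 − 7.0493·12.1736)/6.0265 = -0.49155, so C = exp(-0.49155) = 0.61167.

k = 1.403, C = 0.612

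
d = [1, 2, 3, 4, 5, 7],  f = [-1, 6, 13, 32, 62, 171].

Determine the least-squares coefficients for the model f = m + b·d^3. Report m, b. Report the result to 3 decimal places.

From the data, Σ1 = 6, Σd^3 = 568, Σd^3·d^3 = 138164.
Right-hand side: Σf = 283, Σd^3·f = 68849.
So MᵀM·[m, b]ᵀ = Mᵀf: [[6, 568]; [568, 138164]]·[m, b]ᵀ = [283, 68849]ᵀ.
Δ = 6·138164 − 568² = 506360.
m = (283·138164 − 568·68849)/506360 = -291/25318; b = (6·68849 − 568·283)/506360 = 25235/50636.

m = -0.011, b = 0.498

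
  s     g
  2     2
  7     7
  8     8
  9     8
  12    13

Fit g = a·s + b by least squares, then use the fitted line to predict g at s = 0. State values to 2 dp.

ĝ = -0.43

Sums needed: Σs·s = 342, Σs = 38, Σ1 = 5.
And Σs·g = 345, Σg = 38.
So XᵀX·[a, b]ᵀ = Xᵀg: [[342, 38]; [38, 5]]·[a, b]ᵀ = [345, 38]ᵀ.
det = 342·5 − 38² = 266.
a = (345·5 − 38·38)/266 = 281/266; b = (342·38 − 38·345)/266 = -3/7.
At s = 0: ĝ = (281/266)·(0) + (-3/7)·(1) = -3/7.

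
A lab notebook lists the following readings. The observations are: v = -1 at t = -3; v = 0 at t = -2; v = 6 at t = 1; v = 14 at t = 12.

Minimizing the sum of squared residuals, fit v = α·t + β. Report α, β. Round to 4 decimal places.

α = 0.9789, β = 2.7923

MᵀM·[α, β]ᵀ = Mᵀv reads: 158·α + 8·β = 177;  8·α + 4·β = 19.
det = 158·4 − 8² = 568.
α = (177·4 − 8·19)/568 = 139/142; β = (158·19 − 8·177)/568 = 793/284.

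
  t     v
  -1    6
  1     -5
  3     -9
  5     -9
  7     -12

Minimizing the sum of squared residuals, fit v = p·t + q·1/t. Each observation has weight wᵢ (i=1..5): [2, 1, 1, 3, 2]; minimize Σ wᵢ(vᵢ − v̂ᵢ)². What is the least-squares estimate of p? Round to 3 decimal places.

p = -1.671

Entries of XᵀWX: Σwᵢ·t·t = 185, Σwᵢ·t·1/t = 9, Σwᵢ·1/t·1/t = 36073/11025.
Right-hand side: Σwᵢ·t·v = -347, Σwᵢ·1/t·v = -1009/35.
Normal equations: [[185, 9]; [9, 36073/11025]]·[p, q]ᵀ = [-347, -1009/35]ᵀ.
Eliminating q: (36073/11025)·(row 1) − 9·(row 2) gives (1156096/2205)·p = (36073/11025)·(-347) − 9·(-1009/35) = -9656816/11025, so p = -603551/361280.
Then q = ((-1009/35) − 9·(-603551/361280))/(36073/11025) = -304605/72256.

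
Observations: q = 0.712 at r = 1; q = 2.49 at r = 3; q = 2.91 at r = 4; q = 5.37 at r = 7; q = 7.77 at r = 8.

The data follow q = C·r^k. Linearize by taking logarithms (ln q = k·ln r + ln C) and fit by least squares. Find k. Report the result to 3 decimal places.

Taking logs, ln q = k·ln r + ln C, so regress ln q on ln r.
Σln r = 6.5103, Σ(ln r)² = 11.2394, Σln q = 5.3719, Σln r·ln q = 10.0172.
Normal system: [[11.2394, 6.5103]; [6.5103, 5]]·[k, ln C]ᵀ = [10.0172, 5.3719]ᵀ.
Solving (det = 13.8136): k = 1.09412, ln C = -0.35023.

k = 1.094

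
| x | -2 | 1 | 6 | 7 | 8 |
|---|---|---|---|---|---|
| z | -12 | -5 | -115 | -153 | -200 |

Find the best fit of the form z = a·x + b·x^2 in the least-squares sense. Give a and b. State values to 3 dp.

AᵀA·[a, b]ᵀ = Aᵀz reads: 154·a + 1064·b = -3342;  1064·a + 7810·b = -24490.
(Σx·x = 154, Σx·x^2 = 1064, Σx^2·x^2 = 7810, Σx·z = -3342, Σx^2·z = -24490.)
Δ = 154·7810 − 1064² = 70644.
a = ((-3342)·7810 − 1064·(-24490))/70644 = -10915/17661; b = (154·(-24490) − 1064·(-3342))/70644 = -7699/2523.

a = -0.618, b = -3.052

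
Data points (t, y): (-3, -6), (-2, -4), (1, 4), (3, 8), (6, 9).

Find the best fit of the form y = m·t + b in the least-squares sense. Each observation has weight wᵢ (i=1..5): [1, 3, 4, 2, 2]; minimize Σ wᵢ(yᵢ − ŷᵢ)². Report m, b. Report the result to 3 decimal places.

Setting ∂/∂m … = 0 gives: 115·m + 13·b = 214;  13·m + 12·b = 32.
(Σwᵢ·t·t = 115, Σwᵢ·t = 13, Σwᵢ·1 = 12, Σwᵢ·t·y = 214, Σwᵢ·y = 32.)
Δ = 115·12 − 13² = 1211.
m = (214·12 − 13·32)/1211 = 2152/1211; b = (115·32 − 13·214)/1211 = 898/1211.

m = 1.777, b = 0.742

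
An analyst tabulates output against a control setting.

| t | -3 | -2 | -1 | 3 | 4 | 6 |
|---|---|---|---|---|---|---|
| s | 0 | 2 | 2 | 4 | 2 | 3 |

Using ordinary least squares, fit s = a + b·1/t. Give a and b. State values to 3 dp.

With design matrix A, AᵀA = [[6, -13/12]; [-13/12, 25/16]] and Aᵀs = [13, -2/3]ᵀ.
Δ = 6·(25/16) − (-13/12)² = 1181/144.
a = (13·(25/16) − (-13/12)·(-2/3))/(1181/144) = 2821/1181; b = (6·(-2/3) − (-13/12)·13)/(1181/144) = 1452/1181.

a = 2.389, b = 1.229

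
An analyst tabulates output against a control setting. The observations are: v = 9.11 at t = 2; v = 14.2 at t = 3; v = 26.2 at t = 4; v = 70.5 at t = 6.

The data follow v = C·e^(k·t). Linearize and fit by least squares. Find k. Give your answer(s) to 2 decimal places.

k = 0.52

Linearized form: ln v = k·t + ln C. From the 4 transformed points,
XᵀX = [[65.0000, 15.0000]; [15.0000, 4]], rhs = [50.9752, 12.3840]ᵀ  (here Σt = 15.0000, Σ(t)² = 65.0000, Σln v = 12.3840, Σt·ln v = 50.9752).
Δ = 65.0000·4 − (15.0000)² = 35.0000; k = (50.9752·4 − 15.0000·12.3840)/35.0000 = 0.51831, ln C = (65.0000·12.3840 − 15.0000·50.9752)/35.0000 = 1.15232.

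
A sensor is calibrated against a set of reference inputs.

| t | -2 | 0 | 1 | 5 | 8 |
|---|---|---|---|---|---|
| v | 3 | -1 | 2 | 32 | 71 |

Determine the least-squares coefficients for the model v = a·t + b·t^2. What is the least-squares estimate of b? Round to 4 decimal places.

b = 0.9806

Normal-equation sums: Σt·t = 94, Σt·t^2 = 630, Σt^2·t^2 = 4738.
And Σt·v = 724, Σt^2·v = 5358.
Normal equations: [[94, 630]; [630, 4738]]·[a, b]ᵀ = [724, 5358]ᵀ.
Determinant 94·4738 − 630² = 48472.
a = (724·4738 − 630·5358)/48472 = 13693/12118; b = (94·5358 − 630·724)/48472 = 11883/12118.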